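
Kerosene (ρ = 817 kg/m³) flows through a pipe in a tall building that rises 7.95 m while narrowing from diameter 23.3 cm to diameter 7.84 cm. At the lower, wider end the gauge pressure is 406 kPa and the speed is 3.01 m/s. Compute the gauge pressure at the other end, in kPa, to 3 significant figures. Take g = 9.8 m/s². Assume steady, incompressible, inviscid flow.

The volume flow rate is constant, so v₂ = (A₁/A₂)v₁ = (426/48.3)·3.01 = 26.6 m/s.
Energy conservation along the streamline gives P₂ = P₁ − ½ρ(v₂² − v₁²) − ρg(h₂ − h₁).
P₂ = 406000 + ½·817·(3.01² − 26.6²) − 817·9.8·(+7.95) = 406000 + (-285000) − (63700) = 57300 Pa.

P₂ ≈ 57.3 kPa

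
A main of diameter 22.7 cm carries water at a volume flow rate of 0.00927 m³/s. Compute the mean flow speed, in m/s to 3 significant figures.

0.229 m/s

Q = 0.00927 m³/s = 0.00927 m³/s.
v = Q/A = 0.00927 / 0.0405 = 0.229 m/s.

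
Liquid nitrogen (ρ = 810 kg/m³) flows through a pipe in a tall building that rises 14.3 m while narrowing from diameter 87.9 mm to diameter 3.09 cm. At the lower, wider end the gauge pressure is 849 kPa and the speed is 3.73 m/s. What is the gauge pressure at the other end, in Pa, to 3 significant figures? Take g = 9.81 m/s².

P₂ ≈ 372000 Pa

Continuity gives A₁v₁ = A₂v₂, so v₂ = (60.7 cm²)/(7.50 cm²) × 3.73 m/s = 30.2 m/s.
Energy conservation along the streamline gives P₂ = P₁ − ½ρ(v₂² − v₁²) − ρg(h₂ − h₁).
P₂ = 849000 + ½·810·(3.73² − 30.2²) − 810·9.81·(+14.3) = 849000 + (-363000) − (114000) = 372000 Pa.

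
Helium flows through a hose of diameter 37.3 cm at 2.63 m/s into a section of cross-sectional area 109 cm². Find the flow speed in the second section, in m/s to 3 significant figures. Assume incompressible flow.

v₂ = 26.4 m/s

The volume flow rate is constant, so v₂ = (A₁/A₂)v₁ = (1090/109)·2.63 = 26.4 m/s.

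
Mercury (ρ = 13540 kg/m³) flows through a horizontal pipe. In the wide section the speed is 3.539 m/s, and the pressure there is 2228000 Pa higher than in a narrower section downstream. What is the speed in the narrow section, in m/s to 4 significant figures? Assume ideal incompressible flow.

18.48 m/s

Horizontal Bernoulli: P₁ + ½ρv₁² = P₂ + ½ρv₂², so v₂² = v₁² + 2(P₁ − P₂)/ρ.
v₂ = √(3.539² + 2·2228000/13540) = √(12.52 + 329.1) = 18.48 m/s.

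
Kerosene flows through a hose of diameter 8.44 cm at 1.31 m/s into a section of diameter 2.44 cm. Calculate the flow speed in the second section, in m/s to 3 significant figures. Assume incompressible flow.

15.7 m/s

The volume flow rate is constant, so v₂ = (A₁/A₂)v₁ = (55.9/4.68)·1.31 = 15.7 m/s.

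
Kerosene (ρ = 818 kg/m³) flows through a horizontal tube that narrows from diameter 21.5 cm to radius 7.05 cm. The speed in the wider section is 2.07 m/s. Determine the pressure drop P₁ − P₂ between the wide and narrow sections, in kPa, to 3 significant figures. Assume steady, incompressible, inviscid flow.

By continuity, v₂ = v₁·A₁/A₂ = 2.07·(363/156) = 4.81 m/s.
With no height change, Bernoulli's equation is P₁ + ½ρv₁² = P₂ + ½ρv₂².
P₁ − P₂ = ½·818·(4.81² − 2.07²) = ½·818·18.9 = 7720 Pa.

ΔP ≈ 7.72 kPa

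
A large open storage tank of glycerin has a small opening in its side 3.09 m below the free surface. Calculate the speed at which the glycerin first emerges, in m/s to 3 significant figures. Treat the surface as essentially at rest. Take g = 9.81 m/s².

7.79 m/s

With the surface at rest and both surface and jet at atmospheric pressure, Bernoulli gives ρg h = ½ρv², so v = √(2gh) = √(2·9.81·3.09) = 7.79 m/s.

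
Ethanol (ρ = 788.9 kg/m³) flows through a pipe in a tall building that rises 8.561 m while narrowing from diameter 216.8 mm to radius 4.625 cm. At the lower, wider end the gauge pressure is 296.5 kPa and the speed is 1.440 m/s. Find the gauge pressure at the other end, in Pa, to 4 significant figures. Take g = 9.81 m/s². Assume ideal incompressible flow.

P₂ ≈ 206400 Pa

The volume flow rate is constant, so v₂ = (A₁/A₂)v₁ = (369.2/67.20)·1.440 = 7.910 m/s.
Energy conservation along the streamline gives P₂ = P₁ − ½ρ(v₂² − v₁²) − ρg(h₂ − h₁).
P₂ = 296500 + ½·788.9·(1.440² − 7.910²) − 788.9·9.81·(+8.561) = 296500 + (-23860) − (66250) = 206400 Pa.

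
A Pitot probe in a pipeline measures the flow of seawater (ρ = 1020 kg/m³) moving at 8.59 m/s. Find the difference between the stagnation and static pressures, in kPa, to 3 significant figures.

ΔP = 37.6 kPa

The dynamic pressure equals the rise in static pressure at the stagnation point: ΔP = ½ρv².
ΔP = ½·1020·8.59² = 37600 Pa.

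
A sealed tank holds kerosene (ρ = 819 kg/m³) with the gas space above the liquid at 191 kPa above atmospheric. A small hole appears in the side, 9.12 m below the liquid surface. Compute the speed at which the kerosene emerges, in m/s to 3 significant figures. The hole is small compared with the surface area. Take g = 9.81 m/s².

25.4 m/s

Take point 1 at the surface (v₁ ≈ 0) and point 2 at the hole (at atmospheric pressure). Bernoulli: P₁ + ρg h = P_atm + ½ρv₂².
With P₁ − P_atm = 191000 Pa, v₂ = √(2gh + 2ΔP/ρ) = √(2·9.81·9.12 + 2·191000/819) = 25.4 m/s.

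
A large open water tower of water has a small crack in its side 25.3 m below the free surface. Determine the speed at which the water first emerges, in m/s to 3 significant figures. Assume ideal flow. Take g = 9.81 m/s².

Torricelli's result v = √(2gh) gives v = √(2·9.81·25.3) = 22.3 m/s.

v ≈ 22.3 m/s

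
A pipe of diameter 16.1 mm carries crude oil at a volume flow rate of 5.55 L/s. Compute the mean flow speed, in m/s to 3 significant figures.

Q = 5.55 L/s = 0.00555 m³/s.
v = Q/A = 0.00555 / 0.000204 = 27.3 m/s.

27.3 m/s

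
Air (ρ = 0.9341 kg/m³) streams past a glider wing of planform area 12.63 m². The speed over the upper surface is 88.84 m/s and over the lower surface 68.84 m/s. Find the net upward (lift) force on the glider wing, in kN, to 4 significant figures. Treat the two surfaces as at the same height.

With equal heights on the two surfaces, Bernoulli gives P_lower − P_upper = ½ρ(v_upper² − v_lower²).
ΔP = ½·0.9341·(88.84² − 68.84²) = 1473 Pa.
Lift = ΔP · A = 1473 × 12.63 = 18600 N.

F = 18.60 kN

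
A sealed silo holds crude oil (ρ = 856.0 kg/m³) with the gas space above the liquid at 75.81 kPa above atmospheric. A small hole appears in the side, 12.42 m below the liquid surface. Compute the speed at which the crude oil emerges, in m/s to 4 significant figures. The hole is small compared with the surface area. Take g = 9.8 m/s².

Take point 1 at the surface (v₁ ≈ 0) and point 2 at the hole (at atmospheric pressure). Bernoulli: P₁ + ρg h = P_atm + ½ρv₂².
With P₁ − P_atm = 75810 Pa, v₂ = √(2gh + 2ΔP/ρ) = √(2·9.8·12.42 + 2·75810/856.0) = 20.51 m/s.

20.51 m/s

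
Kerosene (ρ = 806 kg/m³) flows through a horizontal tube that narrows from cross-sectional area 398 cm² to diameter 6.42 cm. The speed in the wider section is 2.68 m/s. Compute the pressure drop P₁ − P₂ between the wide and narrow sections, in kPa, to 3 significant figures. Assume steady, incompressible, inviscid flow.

By continuity, v₂ = v₁·A₁/A₂ = 2.68·(398/32.4) = 33.0 m/s.
With no height change, Bernoulli's equation is P₁ + ½ρv₁² = P₂ + ½ρv₂².
P₁ − P₂ = ½·806·(33.0² − 2.68²) = ½·806·1080 = 435000 Pa.

ΔP = 435 kPa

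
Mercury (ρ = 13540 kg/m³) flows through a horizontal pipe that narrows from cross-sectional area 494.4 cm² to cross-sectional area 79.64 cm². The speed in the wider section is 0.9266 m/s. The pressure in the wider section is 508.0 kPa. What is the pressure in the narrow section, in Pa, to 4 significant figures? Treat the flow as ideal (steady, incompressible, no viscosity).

P₂ ≈ 289800 Pa

Mass conservation (A₁v₁ = A₂v₂) gives v₂ = 0.9266 × 494.4/79.64 = 5.752 m/s.
Along the horizontal streamline, P + ½ρv² is constant.
P₂ = P₁ − ½ρ(v₂² − v₁²) = 508000 − ½·13540·(5.752² − 0.9266²) = 508000 − 218200 = 289800 Pa.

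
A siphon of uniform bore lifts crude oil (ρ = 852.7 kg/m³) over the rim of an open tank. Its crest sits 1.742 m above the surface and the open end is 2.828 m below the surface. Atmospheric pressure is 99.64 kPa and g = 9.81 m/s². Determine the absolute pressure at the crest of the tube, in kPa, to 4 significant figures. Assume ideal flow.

61.41 kPa

The outlet speed comes from Torricelli: v = √(2g·2.828) = 7.449 m/s.
With constant cross-section the crest speed equals v; applying Bernoulli from the surface up to the crest, P_top = P_atm − ½ρv² − ρg·h_top.
P_top = 99640 − ½·852.7·7.449² − 852.7·9.81·1.742 = 61410 Pa.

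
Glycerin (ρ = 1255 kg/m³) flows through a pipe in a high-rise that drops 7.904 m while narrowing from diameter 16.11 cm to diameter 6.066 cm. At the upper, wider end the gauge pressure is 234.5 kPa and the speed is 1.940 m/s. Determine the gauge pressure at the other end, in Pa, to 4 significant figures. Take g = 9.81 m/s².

P₂ ≈ 216700 Pa

The volume flow rate is constant, so v₂ = (A₁/A₂)v₁ = (203.8/28.90)·1.940 = 13.68 m/s.
Applying Bernoulli between the two ends and solving for P₂: P₂ = P₁ + ½ρ(v₁² − v₂²) − ρgΔh.
P₂ = 234500 + ½·1255·(1.940² − 13.68²) − 1255·9.81·(−7.904) = 234500 + (-115100) − (-97310) = 216700 Pa.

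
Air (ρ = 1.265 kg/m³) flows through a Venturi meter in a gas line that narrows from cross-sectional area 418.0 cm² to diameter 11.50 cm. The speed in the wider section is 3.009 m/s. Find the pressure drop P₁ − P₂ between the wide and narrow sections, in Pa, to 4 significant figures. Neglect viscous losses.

87.02 Pa

Continuity gives A₁v₁ = A₂v₂, so v₂ = (418.0 cm²)/(103.9 cm²) × 3.009 m/s = 12.11 m/s.
With no height change, Bernoulli's equation is P₁ + ½ρv₁² = P₂ + ½ρv₂².
P₁ − P₂ = ½·1.265·(12.11² − 3.009²) = ½·1.265·137.6 = 87.02 Pa.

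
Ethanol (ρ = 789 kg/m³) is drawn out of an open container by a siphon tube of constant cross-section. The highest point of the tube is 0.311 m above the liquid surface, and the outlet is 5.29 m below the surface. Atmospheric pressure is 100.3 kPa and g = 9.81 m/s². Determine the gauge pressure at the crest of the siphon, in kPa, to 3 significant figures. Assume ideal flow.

From the surface to the outlet (both open to atmosphere, surface at rest): v = √(2g·h_out) = √(2·9.81·5.29) = 10.2 m/s.
The bore is uniform, so the speed at the crest is the same v. Bernoulli surface→crest: P_atm = P_top + ½ρv² + ρg·h_top.
P_top = 100300 − ½·789·10.2² − 789·9.81·0.311 = 56900 Pa. So P_gauge = P_top − P_atm = -43400 Pa.

-43.4 kPa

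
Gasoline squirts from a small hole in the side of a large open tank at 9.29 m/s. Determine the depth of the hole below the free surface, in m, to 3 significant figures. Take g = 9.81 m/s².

h = 4.40 m

Inverting v = √(2gh) gives h = v² / 2g.
h = 9.29²/(2·9.81) = 86.3/19.62 = 4.40 m.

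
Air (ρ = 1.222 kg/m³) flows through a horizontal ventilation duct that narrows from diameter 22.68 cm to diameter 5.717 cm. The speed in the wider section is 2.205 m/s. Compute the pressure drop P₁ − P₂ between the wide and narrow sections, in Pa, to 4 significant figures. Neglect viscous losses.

Mass conservation (A₁v₁ = A₂v₂) gives v₂ = 2.205 × 404.0/25.67 = 34.70 m/s.
With no height change, Bernoulli's equation is P₁ + ½ρv₁² = P₂ + ½ρv₂².
P₁ − P₂ = ½·1.222·(34.70² − 2.205²) = ½·1.222·1199 = 732.8 Pa.

ΔP = 732.8 Pa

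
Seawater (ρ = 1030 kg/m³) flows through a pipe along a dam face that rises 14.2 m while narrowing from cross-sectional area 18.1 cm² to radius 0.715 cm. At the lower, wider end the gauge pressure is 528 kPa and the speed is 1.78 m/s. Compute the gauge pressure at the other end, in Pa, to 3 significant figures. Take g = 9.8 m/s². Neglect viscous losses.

By continuity, v₂ = v₁·A₁/A₂ = 1.78·(18.1/1.61) = 20.1 m/s.
Bernoulli: P₁ + ½ρv₁² + ρg h₁ = P₂ + ½ρv₂² + ρg h₂, so P₂ = P₁ + ½ρ(v₁² − v₂²) − ρg(h₂ − h₁).
P₂ = 528000 + ½·1030·(1.78² − 20.1²) − 1030·9.8·(+14.2) = 528000 + (-206000) − (143000) = 179000 Pa.

179000 Pa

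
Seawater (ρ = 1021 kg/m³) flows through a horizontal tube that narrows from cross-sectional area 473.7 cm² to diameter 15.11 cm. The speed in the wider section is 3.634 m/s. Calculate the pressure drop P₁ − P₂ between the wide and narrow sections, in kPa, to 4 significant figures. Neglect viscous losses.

ΔP = 40.31 kPa

Mass conservation (A₁v₁ = A₂v₂) gives v₂ = 3.634 × 473.7/179.3 = 9.600 m/s.
Along the horizontal streamline, P + ½ρv² is constant.
P₁ − P₂ = ½·1021·(9.600² − 3.634²) = ½·1021·78.95 = 40310 Pa.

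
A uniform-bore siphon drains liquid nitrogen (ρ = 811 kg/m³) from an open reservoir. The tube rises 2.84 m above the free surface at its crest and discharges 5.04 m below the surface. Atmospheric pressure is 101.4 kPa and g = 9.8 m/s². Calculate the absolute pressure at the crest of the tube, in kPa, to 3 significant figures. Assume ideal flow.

P_top = 38.8 kPa

From the surface to the outlet (both open to atmosphere, surface at rest): v = √(2g·h_out) = √(2·9.8·5.04) = 9.94 m/s.
The bore is uniform, so the speed at the crest is the same v. Bernoulli surface→crest: P_atm = P_top + ½ρv² + ρg·h_top.
P_top = 101400 − ½·811·9.94² − 811·9.8·2.84 = 38800 Pa.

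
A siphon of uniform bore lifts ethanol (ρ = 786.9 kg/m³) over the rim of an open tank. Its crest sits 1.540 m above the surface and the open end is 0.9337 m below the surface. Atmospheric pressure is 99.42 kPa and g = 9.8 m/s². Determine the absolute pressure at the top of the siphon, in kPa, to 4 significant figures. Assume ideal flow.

Bernoulli surface→outlet gives ½v² = g·h_out, so v = √(2·9.8·0.9337) = 4.278 m/s.
Continuity keeps v the same throughout the tube; from surface to crest, P_atm + 0 = P_top + ½ρv² + ρg·h_top.
P_top = 99420 − ½·786.9·4.278² − 786.9·9.8·1.540 = 80340 Pa.

80.34 kPa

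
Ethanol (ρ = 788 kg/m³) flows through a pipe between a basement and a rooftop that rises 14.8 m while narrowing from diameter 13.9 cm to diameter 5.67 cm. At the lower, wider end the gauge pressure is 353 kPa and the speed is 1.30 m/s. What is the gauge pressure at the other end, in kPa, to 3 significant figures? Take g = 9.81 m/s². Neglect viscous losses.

Continuity gives A₁v₁ = A₂v₂, so v₂ = (152 cm²)/(25.2 cm²) × 1.30 m/s = 7.81 m/s.
Applying Bernoulli between the two ends and solving for P₂: P₂ = P₁ + ½ρ(v₁² − v₂²) − ρgΔh.
P₂ = 353000 + ½·788·(1.30² − 7.81²) − 788·9.81·(+14.8) = 353000 + (-23400) − (114000) = 215000 Pa.

P₂ ≈ 215 kPa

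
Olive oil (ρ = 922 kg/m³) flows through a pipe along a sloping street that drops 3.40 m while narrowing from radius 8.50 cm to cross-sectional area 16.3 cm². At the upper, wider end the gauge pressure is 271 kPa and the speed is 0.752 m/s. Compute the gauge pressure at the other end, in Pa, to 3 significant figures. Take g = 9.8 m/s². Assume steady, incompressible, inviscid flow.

P₂ ≈ 251000 Pa

By continuity, v₂ = v₁·A₁/A₂ = 0.752·(227/16.3) = 10.5 m/s.
Applying Bernoulli between the two ends and solving for P₂: P₂ = P₁ + ½ρ(v₁² − v₂²) − ρgΔh.
P₂ = 271000 + ½·922·(0.752² − 10.5²) − 922·9.8·(−3.40) = 271000 + (-50300) − (-30700) = 251000 Pa.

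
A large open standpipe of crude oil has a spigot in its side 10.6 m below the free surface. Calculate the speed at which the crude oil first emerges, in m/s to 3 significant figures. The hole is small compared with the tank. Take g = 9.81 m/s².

Torricelli's result v = √(2gh) gives v = √(2·9.81·10.6) = 14.4 m/s.

v = 14.4 m/s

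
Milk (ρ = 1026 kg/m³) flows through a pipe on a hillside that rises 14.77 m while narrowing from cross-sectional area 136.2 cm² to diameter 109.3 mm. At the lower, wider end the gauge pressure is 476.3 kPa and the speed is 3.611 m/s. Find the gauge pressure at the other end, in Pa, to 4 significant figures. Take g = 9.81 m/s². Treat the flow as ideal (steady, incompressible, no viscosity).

P₂ ≈ 320200 Pa

Continuity gives A₁v₁ = A₂v₂, so v₂ = (136.2 cm²)/(93.83 cm²) × 3.611 m/s = 5.242 m/s.
Applying Bernoulli between the two ends and solving for P₂: P₂ = P₁ + ½ρ(v₁² − v₂²) − ρgΔh.
P₂ = 476300 + ½·1026·(3.611² − 5.242²) − 1026·9.81·(+14.77) = 476300 + (-7406) − (148700) = 320200 Pa.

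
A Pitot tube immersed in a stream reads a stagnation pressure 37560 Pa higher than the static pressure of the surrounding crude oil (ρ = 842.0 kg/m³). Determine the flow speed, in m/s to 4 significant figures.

v = 9.445 m/s

The dynamic pressure equals the rise in static pressure at the stagnation point: ΔP = ½ρv².
v = √(2ΔP/ρ) = √(2·37560/842.0) = 9.445 m/s.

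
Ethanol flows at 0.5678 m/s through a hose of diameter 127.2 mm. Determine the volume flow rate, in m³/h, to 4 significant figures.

Q = A·v = 0.01271 m² × 0.5678 m/s = 0.007215 m³/s.
Converting: 0.007215 m³/s × 3600 = 25.98 m³/h.

Q ≈ 25.98 m³/h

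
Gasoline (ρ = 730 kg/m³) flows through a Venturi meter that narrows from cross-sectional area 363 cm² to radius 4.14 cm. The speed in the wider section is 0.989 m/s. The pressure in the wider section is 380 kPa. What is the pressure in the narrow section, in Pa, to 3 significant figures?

The volume flow rate is constant, so v₂ = (A₁/A₂)v₁ = (363/53.8)·0.989 = 6.67 m/s.
Along the horizontal streamline, P + ½ρv² is constant.
P₂ = P₁ − ½ρ(v₂² − v₁²) = 380000 − ½·730·(6.67² − 0.989²) = 380000 − 15900 = 364000 Pa.

364000 Pa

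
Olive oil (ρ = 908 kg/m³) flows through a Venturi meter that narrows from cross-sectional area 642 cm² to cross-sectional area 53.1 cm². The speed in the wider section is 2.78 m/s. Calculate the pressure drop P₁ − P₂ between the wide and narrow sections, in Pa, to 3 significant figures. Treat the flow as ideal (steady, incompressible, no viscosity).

By continuity, v₂ = v₁·A₁/A₂ = 2.78·(642/53.1) = 33.6 m/s.
The pipe is horizontal, so Bernoulli reduces to P₁ + ½ρv₁² = P₂ + ½ρv₂².
P₁ − P₂ = ½·908·(33.6² − 2.78²) = ½·908·1120 = 509000 Pa.

ΔP = 509000 Pa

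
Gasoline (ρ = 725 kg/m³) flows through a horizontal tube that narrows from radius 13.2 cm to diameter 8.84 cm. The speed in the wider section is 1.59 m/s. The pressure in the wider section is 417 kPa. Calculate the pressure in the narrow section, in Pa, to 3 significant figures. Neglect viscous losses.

Mass conservation (A₁v₁ = A₂v₂) gives v₂ = 1.59 × 547/61.4 = 14.2 m/s.
Along the horizontal streamline, P + ½ρv² is constant.
P₂ = P₁ − ½ρ(v₂² − v₁²) = 417000 − ½·725·(14.2² − 1.59²) = 417000 − 72000 = 345000 Pa.

P₂ = 345000 Pa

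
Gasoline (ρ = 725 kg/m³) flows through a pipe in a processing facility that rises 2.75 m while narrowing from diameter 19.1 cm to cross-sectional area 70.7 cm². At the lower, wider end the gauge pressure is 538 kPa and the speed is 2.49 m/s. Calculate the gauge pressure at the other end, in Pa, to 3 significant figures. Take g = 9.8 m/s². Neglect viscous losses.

The volume flow rate is constant, so v₂ = (A₁/A₂)v₁ = (287/70.7)·2.49 = 10.1 m/s.
Energy conservation along the streamline gives P₂ = P₁ − ½ρ(v₂² − v₁²) − ρg(h₂ − h₁).
P₂ = 538000 + ½·725·(2.49² − 10.1²) − 725·9.8·(+2.75) = 538000 + (-34700) − (19500) = 484000 Pa.

P₂ ≈ 484000 Pa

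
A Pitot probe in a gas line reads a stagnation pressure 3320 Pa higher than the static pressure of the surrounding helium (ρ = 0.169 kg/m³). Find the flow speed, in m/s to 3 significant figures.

198 m/s

Bernoulli between the free stream and the stagnation point: ½ρv² = P_stag − P_static.
v = √(2ΔP/ρ) = √(2·3320/0.169) = 198 m/s.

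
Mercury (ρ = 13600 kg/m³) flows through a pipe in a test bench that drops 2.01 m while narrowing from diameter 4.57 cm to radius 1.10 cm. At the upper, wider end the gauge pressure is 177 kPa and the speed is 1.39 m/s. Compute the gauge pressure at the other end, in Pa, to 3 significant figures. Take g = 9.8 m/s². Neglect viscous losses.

P₂ = 213000 Pa

Mass conservation (A₁v₁ = A₂v₂) gives v₂ = 1.39 × 16.4/3.80 = 6.00 m/s.
Energy conservation along the streamline gives P₂ = P₁ − ½ρ(v₂² − v₁²) − ρg(h₂ − h₁).
P₂ = 177000 + ½·13600·(1.39² − 6.00²) − 13600·9.8·(−2.01) = 177000 + (-231000) − (-268000) = 213000 Pa.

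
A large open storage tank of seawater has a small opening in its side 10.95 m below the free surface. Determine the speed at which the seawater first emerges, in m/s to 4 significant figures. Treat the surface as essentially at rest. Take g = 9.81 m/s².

Torricelli's result v = √(2gh) gives v = √(2·9.81·10.95) = 14.66 m/s.

v ≈ 14.66 m/s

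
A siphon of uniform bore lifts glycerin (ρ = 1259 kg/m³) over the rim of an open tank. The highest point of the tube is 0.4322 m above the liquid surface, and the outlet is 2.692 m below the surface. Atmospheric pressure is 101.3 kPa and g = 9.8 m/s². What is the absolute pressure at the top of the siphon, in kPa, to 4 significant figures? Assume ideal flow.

From the surface to the outlet (both open to atmosphere, surface at rest): v = √(2g·h_out) = √(2·9.8·2.692) = 7.264 m/s.
The bore is uniform, so the speed at the crest is the same v. Bernoulli surface→crest: P_atm = P_top + ½ρv² + ρg·h_top.
P_top = 101300 − ½·1259·7.264² − 1259·9.8·0.4322 = 62750 Pa.

P_top ≈ 62.75 kPa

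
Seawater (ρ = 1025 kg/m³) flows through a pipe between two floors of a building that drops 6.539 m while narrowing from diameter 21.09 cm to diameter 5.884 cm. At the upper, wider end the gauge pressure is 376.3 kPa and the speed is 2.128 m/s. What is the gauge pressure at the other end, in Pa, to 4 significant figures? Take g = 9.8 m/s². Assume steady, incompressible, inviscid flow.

The volume flow rate is constant, so v₂ = (A₁/A₂)v₁ = (349.3/27.19)·2.128 = 27.34 m/s.
Bernoulli: P₁ + ½ρv₁² + ρg h₁ = P₂ + ½ρv₂² + ρg h₂, so P₂ = P₁ + ½ρ(v₁² − v₂²) − ρg(h₂ − h₁).
P₂ = 376300 + ½·1025·(2.128² − 27.34²) − 1025·9.8·(−6.539) = 376300 + (-380700) − (-65680) = 61260 Pa.

P₂ ≈ 61260 Pa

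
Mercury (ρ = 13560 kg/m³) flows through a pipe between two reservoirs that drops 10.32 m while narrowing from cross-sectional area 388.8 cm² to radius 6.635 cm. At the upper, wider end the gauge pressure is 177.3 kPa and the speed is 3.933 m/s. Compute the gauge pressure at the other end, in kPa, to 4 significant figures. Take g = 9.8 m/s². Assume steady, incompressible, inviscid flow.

Continuity gives A₁v₁ = A₂v₂, so v₂ = (388.8 cm²)/(138.3 cm²) × 3.933 m/s = 11.06 m/s.
Bernoulli: P₁ + ½ρv₁² + ρg h₁ = P₂ + ½ρv₂² + ρg h₂, so P₂ = P₁ + ½ρ(v₁² − v₂²) − ρg(h₂ − h₁).
P₂ = 177300 + ½·13560·(3.933² − 11.06²) − 13560·9.8·(−10.32) = 177300 + (-724000) − (-1371000) = 824700 Pa.

P₂ = 824.7 kPa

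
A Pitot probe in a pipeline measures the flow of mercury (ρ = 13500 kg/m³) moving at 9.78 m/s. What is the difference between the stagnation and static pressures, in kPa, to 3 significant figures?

ΔP = 646 kPa

Bernoulli between the free stream and the stagnation point: ½ρv² = P_stag − P_static.
ΔP = ½·13500·9.78² = 646000 Pa.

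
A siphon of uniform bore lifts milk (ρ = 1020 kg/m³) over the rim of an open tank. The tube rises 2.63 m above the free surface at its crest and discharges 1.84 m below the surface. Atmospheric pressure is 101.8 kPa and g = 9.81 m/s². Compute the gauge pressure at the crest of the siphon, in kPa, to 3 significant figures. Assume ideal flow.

The outlet speed comes from Torricelli: v = √(2g·1.84) = 6.01 m/s.
Continuity keeps v the same throughout the tube; from surface to crest, P_atm + 0 = P_top + ½ρv² + ρg·h_top.
P_top = 101800 − ½·1020·6.01² − 1020·9.81·2.63 = 57100 Pa. So P_gauge = P_top − P_atm = -44700 Pa.

P_gauge ≈ -44.7 kPa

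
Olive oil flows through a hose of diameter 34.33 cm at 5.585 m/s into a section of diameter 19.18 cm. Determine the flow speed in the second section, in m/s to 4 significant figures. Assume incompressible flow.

v₂ ≈ 17.89 m/s

Mass conservation (A₁v₁ = A₂v₂) gives v₂ = 5.585 × 925.6/288.9 = 17.89 m/s.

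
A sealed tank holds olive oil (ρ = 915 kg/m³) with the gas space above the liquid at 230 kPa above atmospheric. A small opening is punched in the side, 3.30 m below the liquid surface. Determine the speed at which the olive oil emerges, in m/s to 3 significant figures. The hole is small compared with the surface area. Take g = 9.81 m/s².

Take point 1 at the surface (v₁ ≈ 0) and point 2 at the hole (at atmospheric pressure). Bernoulli: P₁ + ρg h = P_atm + ½ρv₂².
With P₁ − P_atm = 230000 Pa, v₂ = √(2gh + 2ΔP/ρ) = √(2·9.81·3.30 + 2·230000/915) = 23.8 m/s.

v = 23.8 m/s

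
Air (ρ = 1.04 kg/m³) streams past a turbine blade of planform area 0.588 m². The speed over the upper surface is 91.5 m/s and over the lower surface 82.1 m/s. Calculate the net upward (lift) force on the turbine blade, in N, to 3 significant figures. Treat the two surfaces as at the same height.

F ≈ 499 N

From P + ½ρv² = const at equal height, P_low − P_up = ½ρ(v_up² − v_low²).
ΔP = ½·1.04·(91.5² − 82.1²) = 849 Pa.
Lift = ΔP · A = 849 × 0.588 = 499 N.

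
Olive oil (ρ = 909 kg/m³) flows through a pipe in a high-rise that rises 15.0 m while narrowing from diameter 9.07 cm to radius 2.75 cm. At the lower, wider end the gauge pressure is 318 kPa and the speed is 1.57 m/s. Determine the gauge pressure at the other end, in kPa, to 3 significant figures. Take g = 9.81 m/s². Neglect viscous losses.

Mass conservation (A₁v₁ = A₂v₂) gives v₂ = 1.57 × 64.6/23.8 = 4.27 m/s.
Energy conservation along the streamline gives P₂ = P₁ − ½ρ(v₂² − v₁²) − ρg(h₂ − h₁).
P₂ = 318000 + ½·909·(1.57² − 4.27²) − 909·9.81·(+15.0) = 318000 + (-7170) − (134000) = 177000 Pa.

P₂ ≈ 177 kPa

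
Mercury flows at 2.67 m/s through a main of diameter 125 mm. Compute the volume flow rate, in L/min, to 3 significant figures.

Q = A·v = 0.0123 m² × 2.67 m/s = 0.0328 m³/s.
Converting: 0.0328 m³/s × 60000 = 1970 L/min.

Q ≈ 1970 L/min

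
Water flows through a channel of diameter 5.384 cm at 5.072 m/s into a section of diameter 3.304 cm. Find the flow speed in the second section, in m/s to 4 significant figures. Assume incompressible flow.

The volume flow rate is constant, so v₂ = (A₁/A₂)v₁ = (22.77/8.574)·5.072 = 13.47 m/s.

v₂ ≈ 13.47 m/s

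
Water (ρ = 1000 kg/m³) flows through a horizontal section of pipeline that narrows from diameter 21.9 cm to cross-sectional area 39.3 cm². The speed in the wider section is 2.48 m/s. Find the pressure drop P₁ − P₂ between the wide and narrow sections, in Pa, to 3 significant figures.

Mass conservation (A₁v₁ = A₂v₂) gives v₂ = 2.48 × 377/39.3 = 23.8 m/s.
Bernoulli (h₁ = h₂): P₁ − P₂ = ½ρ(v₂² − v₁²).
P₁ − P₂ = ½·1000·(23.8² − 2.48²) = ½·1000·559 = 279000 Pa.

ΔP ≈ 279000 Pa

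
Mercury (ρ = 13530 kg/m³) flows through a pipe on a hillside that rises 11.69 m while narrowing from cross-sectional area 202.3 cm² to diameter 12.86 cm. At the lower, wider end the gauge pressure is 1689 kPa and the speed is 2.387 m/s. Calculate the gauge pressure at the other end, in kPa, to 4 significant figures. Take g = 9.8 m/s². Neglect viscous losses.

P₂ = 84.02 kPa

The volume flow rate is constant, so v₂ = (A₁/A₂)v₁ = (202.3/129.9)·2.387 = 3.718 m/s.
Energy conservation along the streamline gives P₂ = P₁ − ½ρ(v₂² − v₁²) − ρg(h₂ − h₁).
P₂ = 1689000 + ½·13530·(2.387² − 3.718²) − 13530·9.8·(+11.69) = 1689000 + (-54960) − (1550000) = 84020 Pa.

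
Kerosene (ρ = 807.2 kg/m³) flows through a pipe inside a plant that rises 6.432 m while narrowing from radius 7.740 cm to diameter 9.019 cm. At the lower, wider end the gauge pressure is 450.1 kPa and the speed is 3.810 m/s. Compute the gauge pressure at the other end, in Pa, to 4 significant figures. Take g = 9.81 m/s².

Mass conservation (A₁v₁ = A₂v₂) gives v₂ = 3.810 × 188.2/63.89 = 11.22 m/s.
Bernoulli: P₁ + ½ρv₁² + ρg h₁ = P₂ + ½ρv₂² + ρg h₂, so P₂ = P₁ + ½ρ(v₁² − v₂²) − ρg(h₂ − h₁).
P₂ = 450100 + ½·807.2·(3.810² − 11.22²) − 807.2·9.81·(+6.432) = 450100 + (-44990) − (50930) = 354200 Pa.

P₂ = 354200 Pa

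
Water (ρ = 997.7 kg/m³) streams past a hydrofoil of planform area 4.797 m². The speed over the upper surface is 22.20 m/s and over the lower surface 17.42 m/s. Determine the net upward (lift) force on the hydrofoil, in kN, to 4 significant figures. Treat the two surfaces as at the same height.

453.2 kN

The faster flow above has the lower pressure; Bernoulli (same height) gives ΔP = ½ρ(v_up² − v_low²).
ΔP = ½·997.7·(22.20² − 17.42²) = 94470 Pa.
Lift = ΔP · A = 94470 × 4.797 = 453200 N.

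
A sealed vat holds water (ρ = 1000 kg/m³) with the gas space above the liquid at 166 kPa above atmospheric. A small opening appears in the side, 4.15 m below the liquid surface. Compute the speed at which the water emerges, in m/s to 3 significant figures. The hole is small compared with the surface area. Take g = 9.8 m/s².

v ≈ 20.3 m/s

Take point 1 at the surface (v₁ ≈ 0) and point 2 at the hole (at atmospheric pressure). Bernoulli: P₁ + ρg h = P_atm + ½ρv₂².
With P₁ − P_atm = 166000 Pa, v₂ = √(2gh + 2ΔP/ρ) = √(2·9.8·4.15 + 2·166000/1000) = 20.3 m/s.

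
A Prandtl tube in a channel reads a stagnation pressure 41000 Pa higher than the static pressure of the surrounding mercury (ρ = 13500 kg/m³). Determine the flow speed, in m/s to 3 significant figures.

The dynamic pressure equals the rise in static pressure at the stagnation point: ΔP = ½ρv².
v = √(2ΔP/ρ) = √(2·41000/13500) = 2.46 m/s.

v ≈ 2.46 m/s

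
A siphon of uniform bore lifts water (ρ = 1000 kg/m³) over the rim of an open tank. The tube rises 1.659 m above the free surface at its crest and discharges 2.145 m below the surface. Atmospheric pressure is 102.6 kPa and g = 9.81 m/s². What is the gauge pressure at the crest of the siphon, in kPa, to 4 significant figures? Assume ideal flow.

-37.32 kPa

The outlet speed comes from Torricelli: v = √(2g·2.145) = 6.487 m/s.
With constant cross-section the crest speed equals v; applying Bernoulli from the surface up to the crest, P_top = P_atm − ½ρv² − ρg·h_top.
P_top = 102600 − ½·1000·6.487² − 1000·9.81·1.659 = 65280 Pa. So P_gauge = P_top − P_atm = -37320 Pa.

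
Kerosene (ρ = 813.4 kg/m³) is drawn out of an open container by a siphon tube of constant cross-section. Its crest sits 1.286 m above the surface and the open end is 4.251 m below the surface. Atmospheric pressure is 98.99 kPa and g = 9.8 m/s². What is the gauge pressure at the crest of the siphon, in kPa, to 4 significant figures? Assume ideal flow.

P_gauge = -44.14 kPa

Bernoulli surface→outlet gives ½v² = g·h_out, so v = √(2·9.8·4.251) = 9.128 m/s.
Continuity keeps v the same throughout the tube; from surface to crest, P_atm + 0 = P_top + ½ρv² + ρg·h_top.
P_top = 98990 − ½·813.4·9.128² − 813.4·9.8·1.286 = 54850 Pa. So P_gauge = P_top − P_atm = -44140 Pa.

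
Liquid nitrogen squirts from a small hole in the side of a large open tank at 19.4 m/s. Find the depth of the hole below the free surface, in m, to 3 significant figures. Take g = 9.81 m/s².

Inverting v = √(2gh) gives h = v² / 2g.
h = 19.4²/(2·9.81) = 376/19.62 = 19.2 m.

h ≈ 19.2 m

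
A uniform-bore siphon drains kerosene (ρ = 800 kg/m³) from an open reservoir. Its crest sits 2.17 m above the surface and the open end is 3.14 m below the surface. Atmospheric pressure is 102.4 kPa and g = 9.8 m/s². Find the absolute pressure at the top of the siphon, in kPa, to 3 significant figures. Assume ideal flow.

P_top ≈ 60.8 kPa

From the surface to the outlet (both open to atmosphere, surface at rest): v = √(2g·h_out) = √(2·9.8·3.14) = 7.84 m/s.
Continuity keeps v the same throughout the tube; from surface to crest, P_atm + 0 = P_top + ½ρv² + ρg·h_top.
P_top = 102400 − ½·800·7.84² − 800·9.8·2.17 = 60800 Pa.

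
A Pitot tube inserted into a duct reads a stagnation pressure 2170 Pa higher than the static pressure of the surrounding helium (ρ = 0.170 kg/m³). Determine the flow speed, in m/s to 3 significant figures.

v ≈ 160 m/s

Bernoulli between the free stream and the stagnation point: ½ρv² = P_stag − P_static.
v = √(2ΔP/ρ) = √(2·2170/0.170) = 160 m/s.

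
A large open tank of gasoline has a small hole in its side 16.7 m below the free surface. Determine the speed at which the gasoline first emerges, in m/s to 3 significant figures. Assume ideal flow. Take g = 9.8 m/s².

v ≈ 18.1 m/s

The surface is effectively still and both ends are open, so ½v² = gh and v = √(2·9.8·16.7) = 18.1 m/s.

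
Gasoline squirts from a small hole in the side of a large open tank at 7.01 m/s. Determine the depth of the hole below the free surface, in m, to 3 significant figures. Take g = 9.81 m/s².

2.50 m

Torricelli: v = √(2gh), so h = v²/(2g).
h = 7.01²/(2·9.81) = 49.1/19.62 = 2.50 m.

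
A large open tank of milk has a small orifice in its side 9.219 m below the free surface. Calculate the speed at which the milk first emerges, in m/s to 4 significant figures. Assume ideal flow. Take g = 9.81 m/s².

Torricelli's result v = √(2gh) gives v = √(2·9.81·9.219) = 13.45 m/s.

13.45 m/s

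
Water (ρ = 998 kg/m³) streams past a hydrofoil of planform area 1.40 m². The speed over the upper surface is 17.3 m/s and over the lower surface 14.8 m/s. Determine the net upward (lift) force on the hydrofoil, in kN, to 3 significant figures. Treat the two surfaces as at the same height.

With equal heights on the two surfaces, Bernoulli gives P_lower − P_upper = ½ρ(v_upper² − v_lower²).
ΔP = ½·998·(17.3² − 14.8²) = 40000 Pa.
Lift = ΔP · A = 40000 × 1.40 = 56100 N.

F ≈ 56.1 kN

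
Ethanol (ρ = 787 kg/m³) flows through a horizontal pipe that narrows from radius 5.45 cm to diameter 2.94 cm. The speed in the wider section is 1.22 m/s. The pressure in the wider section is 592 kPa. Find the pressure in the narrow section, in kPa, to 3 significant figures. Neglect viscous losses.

The volume flow rate is constant, so v₂ = (A₁/A₂)v₁ = (93.3/6.79)·1.22 = 16.8 m/s.
The pipe is horizontal, so Bernoulli reduces to P₁ + ½ρv₁² = P₂ + ½ρv₂².
P₂ = P₁ − ½ρ(v₂² − v₁²) = 592000 − ½·787·(16.8² − 1.22²) = 592000 − 110000 = 482000 Pa.

P₂ = 482 kPa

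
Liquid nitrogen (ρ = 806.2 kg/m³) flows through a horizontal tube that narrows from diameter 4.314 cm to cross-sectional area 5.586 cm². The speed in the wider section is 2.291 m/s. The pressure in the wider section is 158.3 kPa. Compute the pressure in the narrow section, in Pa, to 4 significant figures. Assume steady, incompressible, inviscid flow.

145900 Pa

The volume flow rate is constant, so v₂ = (A₁/A₂)v₁ = (14.62/5.586)·2.291 = 5.995 m/s.
Along the horizontal streamline, P + ½ρv² is constant.
P₂ = P₁ − ½ρ(v₂² − v₁²) = 158300 − ½·806.2·(5.995² − 2.291²) = 158300 − 12370 = 145900 Pa.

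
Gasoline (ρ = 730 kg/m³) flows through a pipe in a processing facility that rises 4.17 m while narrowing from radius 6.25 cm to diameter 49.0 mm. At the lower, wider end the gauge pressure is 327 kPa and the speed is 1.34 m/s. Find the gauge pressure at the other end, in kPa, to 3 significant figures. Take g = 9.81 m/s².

Continuity gives A₁v₁ = A₂v₂, so v₂ = (123 cm²)/(18.9 cm²) × 1.34 m/s = 8.72 m/s.
Energy conservation along the streamline gives P₂ = P₁ − ½ρ(v₂² − v₁²) − ρg(h₂ − h₁).
P₂ = 327000 + ½·730·(1.34² − 8.72²) − 730·9.81·(+4.17) = 327000 + (-27100) − (29900) = 270000 Pa.

P₂ = 270 kPa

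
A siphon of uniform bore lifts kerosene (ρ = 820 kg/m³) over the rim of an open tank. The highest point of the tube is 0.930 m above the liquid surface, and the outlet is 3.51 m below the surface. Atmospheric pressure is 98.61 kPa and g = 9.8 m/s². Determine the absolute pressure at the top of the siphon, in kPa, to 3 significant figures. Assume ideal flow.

The outlet speed comes from Torricelli: v = √(2g·3.51) = 8.29 m/s.
With constant cross-section the crest speed equals v; applying Bernoulli from the surface up to the crest, P_top = P_atm − ½ρv² − ρg·h_top.
P_top = 98610 − ½·820·8.29² − 820·9.8·0.930 = 62900 Pa.

62.9 kPa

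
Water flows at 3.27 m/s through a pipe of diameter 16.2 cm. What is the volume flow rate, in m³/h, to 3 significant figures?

Q = A·v = 0.0206 m² × 3.27 m/s = 0.0674 m³/s.
Converting: 0.0674 m³/s × 3600 = 243 m³/h.

243 m³/h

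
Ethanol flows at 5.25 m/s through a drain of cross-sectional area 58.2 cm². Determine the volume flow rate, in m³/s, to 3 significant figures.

Q = A·v = 0.00582 m² × 5.25 m/s = 0.0306 m³/s.

Q = 0.0306 m³/s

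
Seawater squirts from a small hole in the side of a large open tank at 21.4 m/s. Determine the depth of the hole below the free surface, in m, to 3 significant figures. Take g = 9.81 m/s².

h ≈ 23.3 m

Torricelli: v = √(2gh), so h = v²/(2g).
h = 21.4²/(2·9.81) = 458/19.62 = 23.3 m.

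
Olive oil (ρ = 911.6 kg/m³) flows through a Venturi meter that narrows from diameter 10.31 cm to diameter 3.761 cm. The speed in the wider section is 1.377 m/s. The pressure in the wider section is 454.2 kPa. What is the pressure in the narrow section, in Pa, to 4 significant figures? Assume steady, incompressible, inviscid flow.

P₂ = 406300 Pa

The volume flow rate is constant, so v₂ = (A₁/A₂)v₁ = (83.48/11.11)·1.377 = 10.35 m/s.
With no height change, Bernoulli's equation is P₁ + ½ρv₁² = P₂ + ½ρv₂².
P₂ = P₁ − ½ρ(v₂² − v₁²) = 454200 − ½·911.6·(10.35² − 1.377²) = 454200 − 47940 = 406300 Pa.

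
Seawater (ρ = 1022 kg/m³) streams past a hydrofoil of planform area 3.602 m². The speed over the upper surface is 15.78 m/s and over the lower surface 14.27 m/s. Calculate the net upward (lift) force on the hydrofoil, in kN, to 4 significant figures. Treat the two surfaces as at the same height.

F ≈ 83.52 kN

The faster flow above has the lower pressure; Bernoulli (same height) gives ΔP = ½ρ(v_up² − v_low²).
ΔP = ½·1022·(15.78² − 14.27²) = 23190 Pa.
Lift = ΔP · A = 23190 × 3.602 = 83520 N.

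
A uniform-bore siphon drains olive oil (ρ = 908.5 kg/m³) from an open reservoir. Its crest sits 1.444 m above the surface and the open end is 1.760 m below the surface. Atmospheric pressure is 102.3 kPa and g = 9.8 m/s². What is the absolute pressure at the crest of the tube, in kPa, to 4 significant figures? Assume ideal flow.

From the surface to the outlet (both open to atmosphere, surface at rest): v = √(2g·h_out) = √(2·9.8·1.760) = 5.873 m/s.
With constant cross-section the crest speed equals v; applying Bernoulli from the surface up to the crest, P_top = P_atm − ½ρv² − ρg·h_top.
P_top = 102300 − ½·908.5·5.873² − 908.5·9.8·1.444 = 73770 Pa.

73.77 kPa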